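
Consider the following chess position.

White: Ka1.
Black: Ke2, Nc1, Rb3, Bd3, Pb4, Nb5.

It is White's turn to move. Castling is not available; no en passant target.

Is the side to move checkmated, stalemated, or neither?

White to move; white king on a1.
In check: no.
King squares — b1: attacked by Rb3; a2: attacked by Nc1; b2: attacked by Rb3.
Legal moves for White: none.
Not in check and no legal moves → stalemate.

stalemate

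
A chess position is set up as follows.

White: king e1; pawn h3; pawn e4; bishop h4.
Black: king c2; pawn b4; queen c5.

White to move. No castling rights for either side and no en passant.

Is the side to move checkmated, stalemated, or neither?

neither

White to move; white king on e1.
In check: no.
Legal moves for White: Bd8, Be7, Bf6, Bg5, Bg3, Bf2, Ke2, Kf1, e5.
White has 9 legal moves and is not in check → neither.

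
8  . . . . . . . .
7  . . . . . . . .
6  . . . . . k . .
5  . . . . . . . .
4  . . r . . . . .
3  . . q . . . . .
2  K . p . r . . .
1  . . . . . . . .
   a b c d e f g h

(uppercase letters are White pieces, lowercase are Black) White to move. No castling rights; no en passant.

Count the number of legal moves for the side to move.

0

White to move; king on a2.
In check: no.
Legal moves: none.
Count: 0.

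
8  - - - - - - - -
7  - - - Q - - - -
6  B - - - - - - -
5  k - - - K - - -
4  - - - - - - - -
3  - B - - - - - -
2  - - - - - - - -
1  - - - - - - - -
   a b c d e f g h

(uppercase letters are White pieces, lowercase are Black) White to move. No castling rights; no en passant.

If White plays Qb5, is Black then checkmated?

yes

After Qb5: black king on a5; in check: yes, from the white queen on b5.
King squares — a4: attacked by Bb3; b4: attacked by Qb5; b5: attacked by Ba6; a6: attacked by Qb5; b6: attacked by Qb5.
Black has no legal moves → checkmate.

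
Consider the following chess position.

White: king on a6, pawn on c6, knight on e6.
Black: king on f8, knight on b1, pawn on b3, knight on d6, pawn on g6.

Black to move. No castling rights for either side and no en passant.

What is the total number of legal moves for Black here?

Black to move; king on f8.
In check: yes, from the white knight on e6.
Legal moves: Kg8, Ke8, Kf7, Ke7.
Count: 4.

4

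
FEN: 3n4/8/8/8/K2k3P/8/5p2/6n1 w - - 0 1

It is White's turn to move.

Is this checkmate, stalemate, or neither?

White to move; white king on a4.
In check: no.
Legal moves for White: Kb5, Ka5, Kb4, Kb3, Ka3, h5.
White has 6 legal moves and is not in check → neither.

neither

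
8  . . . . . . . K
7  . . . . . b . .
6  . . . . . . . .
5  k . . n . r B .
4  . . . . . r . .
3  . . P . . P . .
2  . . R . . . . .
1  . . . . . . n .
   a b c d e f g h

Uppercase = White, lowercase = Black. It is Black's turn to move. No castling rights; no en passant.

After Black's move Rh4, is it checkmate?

no

After Rh4: white king on h8; in check: yes, from the black rook on h4.
White has 3 legal replies: Kg7, Bh6, Bxh4.
In check but a legal move exists → not checkmate.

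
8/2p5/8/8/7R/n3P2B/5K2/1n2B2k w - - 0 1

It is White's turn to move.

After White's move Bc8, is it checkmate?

After Bc8: black king on h1; in check: yes, from the white rook on h4.
King squares — g1: attacked by Kf2; g2: attacked by Kf2; h2: attacked by Rh4.
Black has no legal moves → checkmate.

yes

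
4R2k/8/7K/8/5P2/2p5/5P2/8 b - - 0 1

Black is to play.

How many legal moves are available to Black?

0

Black to move; king on h8.
In check: yes, from the white rook on e8.
Legal moves: none.
Count: 0.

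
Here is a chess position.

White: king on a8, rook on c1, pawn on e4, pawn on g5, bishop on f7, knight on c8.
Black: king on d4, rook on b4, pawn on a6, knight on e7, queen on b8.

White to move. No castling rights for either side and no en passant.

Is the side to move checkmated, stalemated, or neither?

checkmate

White to move; white king on a8.
In check: yes, from the black queen on b8.
King squares — a7: attacked by Qb8; b7: attacked by Rb4; b8: attacked by Rb4.
Legal moves for White: none.
In check with no legal moves → checkmate.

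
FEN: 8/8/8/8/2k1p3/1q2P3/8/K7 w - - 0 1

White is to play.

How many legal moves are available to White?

White to move; king on a1.
In check: no.
Legal moves: none.
Count: 0.

0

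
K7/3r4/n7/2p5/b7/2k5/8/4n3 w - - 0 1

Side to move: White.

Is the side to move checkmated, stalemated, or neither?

White to move; white king on a8.
In check: no.
King squares — a7: attacked by Rd7; b7: attacked by Rd7; b8: attacked by Na6.
Legal moves for White: none.
Not in check and no legal moves → stalemate.

stalemate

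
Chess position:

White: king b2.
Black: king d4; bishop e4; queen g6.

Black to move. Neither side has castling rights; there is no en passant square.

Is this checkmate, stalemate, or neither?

neither

Black to move; black king on d4.
In check: no.
Legal moves for Black include: Qg8, Qe8, Qh7, Qg7, Qf7, Qh6, Qf6, Qe6, Qd6, Qc6, Qb6+, Qa6, Qh5, Qg5, Qf5, Qg4, Qg3, Qg2+, ... (list truncated; more exist).
Black has legal moves and is not in check → neither.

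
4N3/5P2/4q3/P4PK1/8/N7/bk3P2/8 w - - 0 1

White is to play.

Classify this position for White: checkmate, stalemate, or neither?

White to move; white king on g5.
In check: no.
Legal moves for White include: Ng7, Nc7, Nf6, Nd6, Kh5, Kh4, Kg4, Kf4, Nb5, Nc4+, Nc2, Nb1, fxe6, f8=Q, f8=R, f8=B, f8=N, f6, ... (list truncated; more exist).
White has legal moves and is not in check → neither.

neither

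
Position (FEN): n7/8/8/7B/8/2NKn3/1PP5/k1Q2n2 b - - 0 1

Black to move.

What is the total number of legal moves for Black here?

0

Black to move; king on a1.
In check: yes, from the white queen on c1.
Legal moves: none.
Count: 0.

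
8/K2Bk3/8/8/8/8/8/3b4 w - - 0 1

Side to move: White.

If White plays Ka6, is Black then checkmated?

After Ka6: black king on e7; in check: no.
Black is not in check, so this cannot be checkmate.

no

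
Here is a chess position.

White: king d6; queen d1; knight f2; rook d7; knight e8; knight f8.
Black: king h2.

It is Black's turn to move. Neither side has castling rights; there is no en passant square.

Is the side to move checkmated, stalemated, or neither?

Black to move; black king on h2.
In check: no.
Legal moves for Black: Kg3, Kg2.
Black has 2 legal moves and is not in check → neither.

neither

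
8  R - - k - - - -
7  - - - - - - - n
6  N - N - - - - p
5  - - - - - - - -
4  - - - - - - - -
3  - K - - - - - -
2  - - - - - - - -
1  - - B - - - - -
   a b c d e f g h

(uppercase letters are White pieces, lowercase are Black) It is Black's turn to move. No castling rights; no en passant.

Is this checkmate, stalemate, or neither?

neither

Black to move; black king on d8.
In check: yes, from the white knight on c6 and the white rook on a8.
Legal moves for Black: Kd7.
Black is in check but has 1 legal move → neither.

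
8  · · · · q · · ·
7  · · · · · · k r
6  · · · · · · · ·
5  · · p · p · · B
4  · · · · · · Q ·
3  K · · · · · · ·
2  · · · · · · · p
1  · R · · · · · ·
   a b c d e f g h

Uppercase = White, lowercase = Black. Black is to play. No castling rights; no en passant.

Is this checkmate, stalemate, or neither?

Black to move; black king on g7.
In check: yes, from the white queen on g4.
King squares — f6: available; g6: attacked by Qg4; h6: available; f7: attacked by Bh5; h7: own rook; f8: available; g8: attacked by Qg4; h8: available.
Legal moves for Black: Kh8, Kf8, Kh6, Kf6, Qg6.
Black is in check but has 5 legal moves → neither.

neither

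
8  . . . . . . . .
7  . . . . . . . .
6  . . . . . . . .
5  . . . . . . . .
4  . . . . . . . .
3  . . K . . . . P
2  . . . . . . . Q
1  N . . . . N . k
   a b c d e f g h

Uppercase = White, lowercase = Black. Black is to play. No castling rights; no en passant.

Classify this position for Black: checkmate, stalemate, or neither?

checkmate

Black to move; black king on h1.
In check: yes, from the white queen on h2.
King squares — g1: attacked by Qh2; g2: attacked by Qh2; h2: attacked by Nf1.
Legal moves for Black: none.
In check with no legal moves → checkmate.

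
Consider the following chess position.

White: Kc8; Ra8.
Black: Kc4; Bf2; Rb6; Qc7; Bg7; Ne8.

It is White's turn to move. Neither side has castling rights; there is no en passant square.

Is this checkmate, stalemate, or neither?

checkmate

White to move; white king on c8.
In check: yes, from the black queen on c7.
King squares — b7: attacked by Rb6; c7: attacked by Ne8; d7: attacked by Qc7; b8: attacked by Rb6; d8: attacked by Qc7.
Legal moves for White: none.
In check with no legal moves → checkmate.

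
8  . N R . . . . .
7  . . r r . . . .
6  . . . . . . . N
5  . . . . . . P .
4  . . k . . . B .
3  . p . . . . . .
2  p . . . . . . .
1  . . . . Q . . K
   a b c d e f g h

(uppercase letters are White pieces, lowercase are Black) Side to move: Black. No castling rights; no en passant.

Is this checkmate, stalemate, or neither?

Black to move; black king on c4.
In check: no.
Legal moves for Black include: Rd8, Rh7, Rg7, Rf7, Re7, Rd6, Rd5, Rd4, Rd3, Rd2, Rd1, Rxc8, Rc6, Rc5, Kd5, Kc5, Kb5, Kd4, ... (list truncated; more exist).
Black has legal moves and is not in check → neither.

neither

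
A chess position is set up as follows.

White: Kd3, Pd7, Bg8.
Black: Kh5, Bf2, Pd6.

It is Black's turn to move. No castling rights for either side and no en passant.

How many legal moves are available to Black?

15

Black to move; king on h5.
In check: no.
Legal moves: Kh6, Kg6, Kg5, Kh4, Kg4, Ba7, Bb6, Bc5, Bh4, Bd4, Bg3, Be3, Bg1, Be1, d5.
Count: 15.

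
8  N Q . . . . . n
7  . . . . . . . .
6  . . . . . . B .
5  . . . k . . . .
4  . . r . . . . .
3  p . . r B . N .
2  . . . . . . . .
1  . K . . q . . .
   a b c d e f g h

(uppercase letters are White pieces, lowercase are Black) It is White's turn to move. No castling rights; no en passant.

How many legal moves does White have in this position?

White to move; king on b1.
In check: yes, from the black queen on e1.
Legal moves: Ka2, Bc1.
Count: 2.

2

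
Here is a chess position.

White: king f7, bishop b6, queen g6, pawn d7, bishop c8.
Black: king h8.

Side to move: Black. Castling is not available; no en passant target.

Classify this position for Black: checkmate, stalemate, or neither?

stalemate

Black to move; black king on h8.
In check: no.
King squares — g7: attacked by Qg6; h7: attacked by Qg6; g8: attacked by Qg6.
Legal moves for Black: none.
Not in check and no legal moves → stalemate.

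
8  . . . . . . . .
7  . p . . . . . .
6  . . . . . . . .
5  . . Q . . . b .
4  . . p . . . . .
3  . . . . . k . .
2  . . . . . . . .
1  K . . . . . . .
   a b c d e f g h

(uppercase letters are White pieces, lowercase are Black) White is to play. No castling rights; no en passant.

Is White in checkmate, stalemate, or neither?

neither

White to move; white king on a1.
In check: no.
Legal moves for White include: Qf8+, Qc8, Qe7, Qc7, Qa7, Qd6, Qc6+, Qb6, Qxg5, Qf5+, Qe5, Qd5+, Qb5, Qa5, Qd4, Qxc4, Qb4, Qe3+, ... (list truncated; more exist).
White has legal moves and is not in check → neither.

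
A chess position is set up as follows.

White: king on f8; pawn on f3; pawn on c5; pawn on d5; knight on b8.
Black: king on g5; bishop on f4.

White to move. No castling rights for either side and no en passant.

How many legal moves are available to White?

10

White to move; king on f8.
In check: no.
Legal moves: Kg8, Ke8, Kg7, Kf7, Ke7, Nd7, Nc6, Na6, d6, c6.
Count: 10.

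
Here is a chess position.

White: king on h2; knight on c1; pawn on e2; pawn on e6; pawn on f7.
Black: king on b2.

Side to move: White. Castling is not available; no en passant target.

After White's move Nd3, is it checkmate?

After Nd3: black king on b2; in check: yes, from the white knight on d3.
Black has 7 legal replies: Kc3, Kb3, Ka3, Kc2, Ka2, Kb1, Ka1.
In check but a legal move exists → not checkmate.

no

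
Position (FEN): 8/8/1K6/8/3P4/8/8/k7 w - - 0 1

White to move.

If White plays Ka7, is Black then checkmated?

After Ka7: black king on a1; in check: no.
Black is not in check, so this cannot be checkmate.

no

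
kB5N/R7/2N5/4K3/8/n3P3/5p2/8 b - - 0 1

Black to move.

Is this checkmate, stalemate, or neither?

checkmate

Black to move; black king on a8.
In check: yes, from the white rook on a7.
King squares — a7: attacked by Nc6; b7: attacked by Ra7; b8: attacked by Nc6.
Legal moves for Black: none.
In check with no legal moves → checkmate.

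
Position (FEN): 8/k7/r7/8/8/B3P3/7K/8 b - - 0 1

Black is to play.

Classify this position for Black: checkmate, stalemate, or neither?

neither

Black to move; black king on a7.
In check: no.
Legal moves for Black: Kb8, Ka8, Kb7, Kb6, Rh6+, Rg6, Rf6, Re6, Rd6, Rc6, Rb6, Ra5, Ra4, Rxa3.
Black has 14 legal moves and is not in check → neither.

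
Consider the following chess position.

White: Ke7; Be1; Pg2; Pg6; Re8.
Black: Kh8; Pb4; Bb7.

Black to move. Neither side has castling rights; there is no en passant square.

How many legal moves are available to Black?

Black to move; king on h8.
In check: yes, from the white rook on e8.
Legal moves: Kg7.
Count: 1.

1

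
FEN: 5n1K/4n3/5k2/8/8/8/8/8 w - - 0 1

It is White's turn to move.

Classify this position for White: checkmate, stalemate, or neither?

stalemate

White to move; white king on h8.
In check: no.
King squares — g7: attacked by Kf6; h7: attacked by Nf8; g8: attacked by Ne7.
Legal moves for White: none.
Not in check and no legal moves → stalemate.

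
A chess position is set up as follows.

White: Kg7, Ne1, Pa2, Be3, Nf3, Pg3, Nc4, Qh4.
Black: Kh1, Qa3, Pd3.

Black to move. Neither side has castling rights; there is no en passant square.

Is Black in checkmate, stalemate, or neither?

checkmate

Black to move; black king on h1.
In check: yes, from the white queen on h4.
King squares — g1: attacked by Be3; g2: attacked by Ne1; h2: attacked by Nf3.
Legal moves for Black: none.
In check with no legal moves → checkmate.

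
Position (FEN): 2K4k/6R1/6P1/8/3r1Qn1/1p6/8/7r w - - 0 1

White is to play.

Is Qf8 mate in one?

After Qf8: black king on h8; in check: yes, from the white queen on f8.
King squares — g7: attacked by Qf8; h7: attacked by Pg6; g8: attacked by Rg7.
Black has no legal moves → checkmate.

yes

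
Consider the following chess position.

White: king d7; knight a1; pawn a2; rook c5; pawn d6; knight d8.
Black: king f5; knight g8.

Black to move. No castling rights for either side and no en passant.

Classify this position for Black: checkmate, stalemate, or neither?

Black to move; black king on f5.
In check: yes, from the white rook on c5.
Legal moves for Black: Kg6, Kf6, Kg4, Kf4, Ke4.
Black is in check but has 5 legal moves → neither.

neither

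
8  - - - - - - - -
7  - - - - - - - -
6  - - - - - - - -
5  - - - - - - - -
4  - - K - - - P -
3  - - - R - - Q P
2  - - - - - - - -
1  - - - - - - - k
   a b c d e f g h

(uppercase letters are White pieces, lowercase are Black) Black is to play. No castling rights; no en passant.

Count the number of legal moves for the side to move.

Black to move; king on h1.
In check: no.
Legal moves: none.
Count: 0.

0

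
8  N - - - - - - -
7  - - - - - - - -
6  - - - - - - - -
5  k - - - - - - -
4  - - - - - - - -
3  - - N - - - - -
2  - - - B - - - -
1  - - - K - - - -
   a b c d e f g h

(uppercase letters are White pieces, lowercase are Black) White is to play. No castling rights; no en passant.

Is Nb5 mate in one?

no

After Nb5: black king on a5; in check: yes, from the white bishop on d2.
Black has 3 legal replies: Ka6, Kxb5, Ka4.
In check but a legal move exists → not checkmate.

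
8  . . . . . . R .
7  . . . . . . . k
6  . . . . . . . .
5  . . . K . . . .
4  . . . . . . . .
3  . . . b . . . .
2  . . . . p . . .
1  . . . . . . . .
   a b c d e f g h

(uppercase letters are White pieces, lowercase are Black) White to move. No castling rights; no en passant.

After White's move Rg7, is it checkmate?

After Rg7: black king on h7; in check: yes, from the white rook on g7.
Black has 3 legal replies: Kh8, Kxg7, Kh6.
In check but a legal move exists → not checkmate.

no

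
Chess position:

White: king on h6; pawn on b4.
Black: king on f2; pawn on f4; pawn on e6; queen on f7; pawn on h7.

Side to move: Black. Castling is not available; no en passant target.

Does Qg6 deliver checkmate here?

yes

After Qg6: white king on h6; in check: yes, from the black queen on g6.
King squares — g5: attacked by Qg6; h5: attacked by Qg6; g6: attacked by Ph7; g7: attacked by Qg6; h7: attacked by Qg6.
White has no legal moves → checkmate.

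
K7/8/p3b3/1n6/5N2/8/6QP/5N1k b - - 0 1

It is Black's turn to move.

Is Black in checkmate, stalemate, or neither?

Black to move; black king on h1.
In check: yes, from the white queen on g2.
King squares — g1: attacked by Qg2; g2: attacked by Nf4; h2: attacked by Nf1.
Legal moves for Black: none.
In check with no legal moves → checkmate.

checkmate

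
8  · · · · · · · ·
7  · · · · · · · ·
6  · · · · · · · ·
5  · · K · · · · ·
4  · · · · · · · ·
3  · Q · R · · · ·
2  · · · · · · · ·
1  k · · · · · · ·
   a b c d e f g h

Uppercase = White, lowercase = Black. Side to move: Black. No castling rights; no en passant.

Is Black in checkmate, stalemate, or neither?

stalemate

Black to move; black king on a1.
In check: no.
King squares — b1: attacked by Qb3; a2: attacked by Qb3; b2: attacked by Qb3.
Legal moves for Black: none.
Not in check and no legal moves → stalemate.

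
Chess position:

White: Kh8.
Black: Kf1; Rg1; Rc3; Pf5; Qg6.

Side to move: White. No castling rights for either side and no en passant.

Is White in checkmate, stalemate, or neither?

stalemate

White to move; white king on h8.
In check: no.
King squares — g7: attacked by Qg6; h7: attacked by Qg6; g8: attacked by Qg6.
Legal moves for White: none.
Not in check and no legal moves → stalemate.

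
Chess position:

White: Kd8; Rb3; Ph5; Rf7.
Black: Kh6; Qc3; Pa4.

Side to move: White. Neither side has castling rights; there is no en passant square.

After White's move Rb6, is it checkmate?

After Rb6: black king on h6; in check: yes, from the white rook on b6.
Black has 4 legal replies: Kxh5, Kg5, Qf6+, Qc6.
In check but a legal move exists → not checkmate.

no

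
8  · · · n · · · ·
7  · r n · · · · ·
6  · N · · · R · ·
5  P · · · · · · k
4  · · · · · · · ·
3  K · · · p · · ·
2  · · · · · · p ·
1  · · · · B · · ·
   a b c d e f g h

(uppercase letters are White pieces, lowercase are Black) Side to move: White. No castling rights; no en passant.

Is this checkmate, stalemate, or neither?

neither

White to move; white king on a3.
In check: no.
Legal moves for White include: Rf8, Rf7, Rh6+, Rg6, Re6, Rd6, Rc6, Rf5+, Rf4, Rf3, Rf2, Rf1, Nc8, Na8, Nd7, Nd5, Nc4, Na4, ... (list truncated; more exist).
White has legal moves and is not in check → neither.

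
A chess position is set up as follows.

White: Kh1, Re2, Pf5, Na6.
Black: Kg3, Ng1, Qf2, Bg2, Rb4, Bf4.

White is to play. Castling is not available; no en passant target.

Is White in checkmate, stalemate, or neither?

White to move; white king on h1.
In check: yes, from the black bishop on g2.
King squares — g1: attacked by Qf2; g2: attacked by Qf2; h2: attacked by Kg3.
Legal moves for White: none.
In check with no legal moves → checkmate.

checkmate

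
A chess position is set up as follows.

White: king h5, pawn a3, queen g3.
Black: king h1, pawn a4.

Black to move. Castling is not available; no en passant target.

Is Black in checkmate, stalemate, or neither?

stalemate

Black to move; black king on h1.
In check: no.
King squares — g1: attacked by Qg3; g2: attacked by Qg3; h2: attacked by Qg3.
Legal moves for Black: none.
Not in check and no legal moves → stalemate.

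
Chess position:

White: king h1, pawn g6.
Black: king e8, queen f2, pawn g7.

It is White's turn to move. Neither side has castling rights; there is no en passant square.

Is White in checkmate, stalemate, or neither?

stalemate

White to move; white king on h1.
In check: no.
King squares — g1: attacked by Qf2; g2: attacked by Qf2; h2: attacked by Qf2.
Legal moves for White: none.
Not in check and no legal moves → stalemate.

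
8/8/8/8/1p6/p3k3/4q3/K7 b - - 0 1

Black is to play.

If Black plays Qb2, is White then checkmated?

yes

After Qb2: white king on a1; in check: yes, from the black queen on b2.
King squares — b1: attacked by Qb2; a2: attacked by Qb2; b2: attacked by Pa3.
White has no legal moves → checkmate.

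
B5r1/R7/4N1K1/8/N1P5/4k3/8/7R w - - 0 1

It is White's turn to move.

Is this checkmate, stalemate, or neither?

neither

White to move; white king on g6.
In check: yes, from the black rook on g8.
King squares — f5: available; g5: attacked by Rg8; h5: available; f6: available; h6: available; f7: available; g7: attacked by Rg8; h7: available.
Legal moves for White: Kh7, Kf7, Kh6, Kf6, Kh5, Kf5, Rg7, Ng7.
White is in check but has 8 legal moves → neither.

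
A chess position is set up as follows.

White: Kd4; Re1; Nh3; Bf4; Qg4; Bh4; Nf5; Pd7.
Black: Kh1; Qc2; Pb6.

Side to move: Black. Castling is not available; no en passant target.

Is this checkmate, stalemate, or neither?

checkmate

Black to move; black king on h1.
In check: yes, from the white rook on e1.
King squares — g1: attacked by Re1; g2: attacked by Qg4; h2: attacked by Bf4.
Legal moves for Black: none.
In check with no legal moves → checkmate.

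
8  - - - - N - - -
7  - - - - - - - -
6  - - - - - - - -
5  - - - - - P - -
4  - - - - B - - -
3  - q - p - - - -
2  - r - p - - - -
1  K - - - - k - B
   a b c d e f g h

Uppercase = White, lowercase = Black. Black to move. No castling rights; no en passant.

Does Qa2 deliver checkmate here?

After Qa2: white king on a1; in check: yes, from the black queen on a2.
King squares — b1: attacked by Qa2; a2: attacked by Rb2; b2: attacked by Qa2.
White has no legal moves → checkmate.

yes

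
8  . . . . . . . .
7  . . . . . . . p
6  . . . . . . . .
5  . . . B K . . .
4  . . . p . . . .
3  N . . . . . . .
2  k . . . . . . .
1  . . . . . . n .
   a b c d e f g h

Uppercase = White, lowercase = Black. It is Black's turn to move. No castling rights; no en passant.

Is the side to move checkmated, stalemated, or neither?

Black to move; black king on a2.
In check: yes, from the white bishop on d5.
King squares — a1: available; b1: attacked by Na3; b2: available; a3: available; b3: attacked by Bd5.
Legal moves for Black: Kxa3, Kb2, Ka1.
Black is in check but has 3 legal moves → neither.

neither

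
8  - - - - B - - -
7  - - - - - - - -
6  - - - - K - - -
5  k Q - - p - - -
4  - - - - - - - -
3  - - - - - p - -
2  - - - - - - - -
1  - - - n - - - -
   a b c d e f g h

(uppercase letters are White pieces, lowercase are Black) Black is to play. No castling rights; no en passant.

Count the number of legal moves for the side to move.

0

Black to move; king on a5.
In check: yes, from the white queen on b5.
Legal moves: none.
Count: 0.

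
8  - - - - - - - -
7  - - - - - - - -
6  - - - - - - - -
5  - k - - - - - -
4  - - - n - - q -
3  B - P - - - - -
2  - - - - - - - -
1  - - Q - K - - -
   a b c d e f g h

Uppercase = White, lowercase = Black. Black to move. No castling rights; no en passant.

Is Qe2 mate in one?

yes

After Qe2: white king on e1; in check: yes, from the black queen on e2.
King squares — d1: attacked by Qe2; f1: attacked by Qe2; d2: attacked by Qe2; e2: attacked by Nd4; f2: attacked by Qe2.
White has no legal moves → checkmate.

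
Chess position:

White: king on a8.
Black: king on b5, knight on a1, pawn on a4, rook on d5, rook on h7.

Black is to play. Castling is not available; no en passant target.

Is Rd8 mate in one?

yes

After Rd8: white king on a8; in check: yes, from the black rook on d8.
King squares — a7: attacked by Rh7; b7: attacked by Rh7; b8: attacked by Rd8.
White has no legal moves → checkmate.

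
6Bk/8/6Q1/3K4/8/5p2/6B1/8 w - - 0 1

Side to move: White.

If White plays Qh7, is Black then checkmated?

yes

After Qh7: black king on h8; in check: yes, from the white queen on h7.
King squares — g7: attacked by Qh7; h7: attacked by Bg8; g8: attacked by Qh7.
Black has no legal moves → checkmate.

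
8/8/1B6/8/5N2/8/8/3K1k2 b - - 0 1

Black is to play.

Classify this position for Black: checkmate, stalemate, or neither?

stalemate

Black to move; black king on f1.
In check: no.
King squares — e1: attacked by Kd1; g1: attacked by Bb6; e2: attacked by Kd1; f2: attacked by Bb6; g2: attacked by Nf4.
Legal moves for Black: none.
Not in check and no legal moves → stalemate.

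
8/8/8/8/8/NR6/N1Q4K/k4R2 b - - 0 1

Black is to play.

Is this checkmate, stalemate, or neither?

checkmate

Black to move; black king on a1.
In check: yes, from the white rook on f1.
King squares — b1: attacked by Rf1; a2: attacked by Qc2; b2: attacked by Qc2.
Legal moves for Black: none.
In check with no legal moves → checkmate.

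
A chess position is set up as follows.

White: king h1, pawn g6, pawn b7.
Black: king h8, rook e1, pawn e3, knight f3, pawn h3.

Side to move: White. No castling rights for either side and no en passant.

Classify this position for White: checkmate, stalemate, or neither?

White to move; white king on h1.
In check: yes, from the black rook on e1.
King squares — g1: attacked by Re1; g2: attacked by Ph3; h2: attacked by Nf3.
Legal moves for White: none.
In check with no legal moves → checkmate.

checkmate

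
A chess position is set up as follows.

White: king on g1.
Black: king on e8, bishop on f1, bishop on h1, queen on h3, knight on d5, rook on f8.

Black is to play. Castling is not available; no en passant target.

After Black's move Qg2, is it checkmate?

yes

After Qg2: white king on g1; in check: yes, from the black queen on g2.
King squares — f1: attacked by Qg2; h1: attacked by Qg2; f2: attacked by Qg2; g2: attacked by Bf1; h2: attacked by Qg2.
White has no legal moves → checkmate.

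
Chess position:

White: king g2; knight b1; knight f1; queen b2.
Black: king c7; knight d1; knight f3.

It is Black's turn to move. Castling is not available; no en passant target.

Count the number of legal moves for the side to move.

17

Black to move; king on c7.
In check: no.
Legal moves: Kd8, Kc8, Kd7, Kd6, Kc6, Ng5, Ne5, Nh4+, Nd4, Nh2, Nd2, Ng1, Ne1+, Ne3+, Nc3, Nf2, Nxb2.
Count: 17.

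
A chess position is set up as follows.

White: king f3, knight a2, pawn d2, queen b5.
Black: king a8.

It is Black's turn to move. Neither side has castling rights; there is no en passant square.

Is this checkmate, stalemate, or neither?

neither

Black to move; black king on a8.
In check: no.
Legal moves for Black: Ka7.
Black has 1 legal move and is not in check → neither.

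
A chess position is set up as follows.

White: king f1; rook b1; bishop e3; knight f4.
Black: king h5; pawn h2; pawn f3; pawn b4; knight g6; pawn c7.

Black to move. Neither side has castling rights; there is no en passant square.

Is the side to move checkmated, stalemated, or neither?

neither

Black to move; black king on h5.
In check: yes, from the white knight on f4.
King squares — g4: available; h4: available; g5: available; g6: own knight; h6: available.
Legal moves for Black: Kh6, Kg5, Kh4, Kg4, Nxf4.
Black is in check but has 5 legal moves → neither.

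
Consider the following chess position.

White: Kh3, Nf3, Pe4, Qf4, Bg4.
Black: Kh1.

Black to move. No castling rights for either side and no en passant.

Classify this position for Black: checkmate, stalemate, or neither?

stalemate

Black to move; black king on h1.
In check: no.
King squares — g1: attacked by Nf3; g2: attacked by Kh3; h2: attacked by Nf3.
Legal moves for Black: none.
Not in check and no legal moves → stalemate.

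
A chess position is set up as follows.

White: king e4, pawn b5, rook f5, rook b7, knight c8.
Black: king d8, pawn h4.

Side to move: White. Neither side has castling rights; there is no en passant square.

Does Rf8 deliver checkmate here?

yes

After Rf8: black king on d8; in check: yes, from the white rook on f8.
King squares — c7: attacked by Rb7; d7: attacked by Rb7; e7: attacked by Rb7; c8: attacked by Rf8; e8: attacked by Rf8.
Black has no legal moves → checkmate.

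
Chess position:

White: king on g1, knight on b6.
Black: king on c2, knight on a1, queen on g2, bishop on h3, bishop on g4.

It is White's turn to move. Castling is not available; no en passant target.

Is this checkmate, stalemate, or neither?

checkmate

White to move; white king on g1.
In check: yes, from the black queen on g2.
King squares — f1: attacked by Qg2; h1: attacked by Qg2; f2: attacked by Qg2; g2: attacked by Bh3; h2: attacked by Qg2.
Legal moves for White: none.
In check with no legal moves → checkmate.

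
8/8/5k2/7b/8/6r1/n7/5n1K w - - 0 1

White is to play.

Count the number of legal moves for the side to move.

0

White to move; king on h1.
In check: no.
Legal moves: none.
Count: 0.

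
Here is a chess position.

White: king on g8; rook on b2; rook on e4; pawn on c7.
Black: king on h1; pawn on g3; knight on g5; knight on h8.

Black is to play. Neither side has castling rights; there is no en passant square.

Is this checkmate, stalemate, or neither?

neither

Black to move; black king on h1.
In check: no.
Legal moves for Black: Nhf7, Ng6, Nh7, Ngf7, Ne6, Nxe4, Nh3, Nf3, Kg1, g2.
Black has 10 legal moves and is not in check → neither.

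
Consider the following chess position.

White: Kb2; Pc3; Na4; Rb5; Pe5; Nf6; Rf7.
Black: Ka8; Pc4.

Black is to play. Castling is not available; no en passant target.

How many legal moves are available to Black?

Black to move; king on a8.
In check: no.
Legal moves: none.
Count: 0.

0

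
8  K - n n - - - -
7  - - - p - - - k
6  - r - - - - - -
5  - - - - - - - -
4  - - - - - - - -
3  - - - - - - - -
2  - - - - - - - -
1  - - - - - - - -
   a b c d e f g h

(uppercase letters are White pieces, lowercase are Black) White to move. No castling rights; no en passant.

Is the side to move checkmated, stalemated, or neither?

White to move; white king on a8.
In check: no.
King squares — a7: attacked by Nc8; b7: attacked by Rb6; b8: attacked by Rb6.
Legal moves for White: none.
Not in check and no legal moves → stalemate.

stalemate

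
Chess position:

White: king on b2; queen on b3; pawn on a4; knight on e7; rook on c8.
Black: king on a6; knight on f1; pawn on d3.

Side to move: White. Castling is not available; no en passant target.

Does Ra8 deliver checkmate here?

yes

After Ra8: black king on a6; in check: yes, from the white rook on a8.
King squares — a5: attacked by Ra8; b5: attacked by Qb3; b6: attacked by Qb3; a7: attacked by Ra8; b7: attacked by Qb3.
Black has no legal moves → checkmate.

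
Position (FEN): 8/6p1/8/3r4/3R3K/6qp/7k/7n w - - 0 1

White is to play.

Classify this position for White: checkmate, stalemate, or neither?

checkmate

White to move; white king on h4.
In check: yes, from the black queen on g3.
King squares — g3: attacked by Nh1; h3: attacked by Kh2; g4: attacked by Qg3; g5: attacked by Qg3; h5: attacked by Rd5.
Legal moves for White: none.
In check with no legal moves → checkmate.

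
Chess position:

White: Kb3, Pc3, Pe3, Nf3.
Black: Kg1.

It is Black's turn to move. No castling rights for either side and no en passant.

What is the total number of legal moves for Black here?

4

Black to move; king on g1.
In check: yes, from the white knight on f3.
Legal moves: Kg2, Kf2, Kh1, Kf1.
Count: 4.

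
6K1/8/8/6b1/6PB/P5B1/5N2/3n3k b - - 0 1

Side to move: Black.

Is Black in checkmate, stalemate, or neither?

neither

Black to move; black king on h1.
In check: yes, from the white knight on f2.
King squares — g1: available; g2: available; h2: attacked by Bg3.
Legal moves for Black: Kg2, Kg1, Nxf2.
Black is in check but has 3 legal moves → neither.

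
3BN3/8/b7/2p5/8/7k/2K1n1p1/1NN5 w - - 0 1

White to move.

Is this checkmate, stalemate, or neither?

neither

White to move; white king on c2.
In check: no.
Legal moves for White include: Ng7, Nc7, Nf6, Nd6, Be7, Bc7, Bf6, Bb6, Bg5, Ba5, Bh4, Kb3, Kd2, Kb2, Kd1, Nd3, Nb3, Nxe2, ... (list truncated; more exist).
White has legal moves and is not in check → neither.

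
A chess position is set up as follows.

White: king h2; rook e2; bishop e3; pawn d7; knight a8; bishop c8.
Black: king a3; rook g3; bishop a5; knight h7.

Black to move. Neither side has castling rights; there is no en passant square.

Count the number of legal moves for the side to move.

Black to move; king on a3.
In check: no.
Legal moves: Nf8, Nf6, Ng5, Bd8, Bc7, Bb6, Bb4, Bc3, Bd2, Be1, Rg8, Rg7, Rg6, Rg5, Rg4, Rh3+, Rf3, Rxe3, Rg2+, Rg1, Kb4, Ka4, Kb3.
Count: 23.

23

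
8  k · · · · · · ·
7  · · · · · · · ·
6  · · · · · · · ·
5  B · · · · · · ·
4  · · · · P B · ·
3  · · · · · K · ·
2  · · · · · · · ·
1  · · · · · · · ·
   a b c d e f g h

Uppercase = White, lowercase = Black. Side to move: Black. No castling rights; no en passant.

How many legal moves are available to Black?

Black to move; king on a8.
In check: no.
Legal moves: Kb7, Ka7.
Count: 2.

2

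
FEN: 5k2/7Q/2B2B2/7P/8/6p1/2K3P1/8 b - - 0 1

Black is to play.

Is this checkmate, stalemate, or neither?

Black to move; black king on f8.
In check: no.
King squares — e7: attacked by Bf6; f7: attacked by Qh7; g7: attacked by Bf6; e8: attacked by Bc6; g8: attacked by Qh7.
Legal moves for Black: none.
Not in check and no legal moves → stalemate.

stalemate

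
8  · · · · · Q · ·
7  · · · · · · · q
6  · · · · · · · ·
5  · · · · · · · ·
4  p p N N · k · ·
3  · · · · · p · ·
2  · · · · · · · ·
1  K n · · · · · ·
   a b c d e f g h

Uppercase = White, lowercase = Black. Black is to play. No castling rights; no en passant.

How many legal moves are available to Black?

6

Black to move; king on f4.
In check: yes, from the white queen on f8.
Legal moves: Kg5, Kg4, Ke4, Kg3, Qf7, Qf5.
Count: 6.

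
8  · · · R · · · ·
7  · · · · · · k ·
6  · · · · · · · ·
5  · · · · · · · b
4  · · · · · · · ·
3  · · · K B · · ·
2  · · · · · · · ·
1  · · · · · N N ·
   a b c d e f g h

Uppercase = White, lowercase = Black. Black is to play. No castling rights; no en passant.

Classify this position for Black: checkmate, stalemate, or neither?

Black to move; black king on g7.
In check: no.
Legal moves for Black: Kh7, Kf7, Kg6, Kf6, Be8, Bf7, Bg6+, Bg4, Bf3, Be2+, Bd1.
Black has 11 legal moves and is not in check → neither.

neither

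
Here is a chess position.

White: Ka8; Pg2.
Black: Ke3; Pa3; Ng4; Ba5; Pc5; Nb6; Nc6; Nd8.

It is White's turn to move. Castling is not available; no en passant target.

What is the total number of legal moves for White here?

White to move; king on a8.
In check: yes, from the black knight on b6.
Legal moves: none.
Count: 0.

0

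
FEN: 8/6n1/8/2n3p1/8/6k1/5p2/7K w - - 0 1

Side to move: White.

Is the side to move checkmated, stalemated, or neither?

White to move; white king on h1.
In check: no.
King squares — g1: attacked by Pf2; g2: attacked by Kg3; h2: attacked by Kg3.
Legal moves for White: none.
Not in check and no legal moves → stalemate.

stalemate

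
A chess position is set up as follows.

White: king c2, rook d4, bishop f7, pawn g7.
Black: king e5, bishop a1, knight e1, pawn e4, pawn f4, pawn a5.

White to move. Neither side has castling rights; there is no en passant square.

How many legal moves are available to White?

5

White to move; king on c2.
In check: yes, from the black knight on e1.
Legal moves: Kb3, Kd2, Kd1, Kc1, Kb1.
Count: 5.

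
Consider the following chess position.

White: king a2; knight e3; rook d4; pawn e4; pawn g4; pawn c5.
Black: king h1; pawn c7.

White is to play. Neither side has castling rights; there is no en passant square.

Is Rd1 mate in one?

After Rd1: black king on h1; in check: yes, from the white rook on d1.
Black has 1 legal reply: Kh2.
In check but a legal move exists → not checkmate.

no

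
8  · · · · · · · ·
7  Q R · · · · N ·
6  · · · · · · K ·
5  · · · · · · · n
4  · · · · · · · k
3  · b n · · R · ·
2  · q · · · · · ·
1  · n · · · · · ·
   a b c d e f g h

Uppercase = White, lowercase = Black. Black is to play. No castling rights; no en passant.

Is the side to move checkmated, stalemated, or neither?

Black to move; black king on h4.
In check: no.
Legal moves for Black include: Nxg7, Nf6, Nf4+, Ng3, Kg4, Nd5, Nb5, Ne4, Na4, Ne2, Na2, Nd1, Bg8, Bf7+, Be6, Bd5, Bc4, Ba4, ... (list truncated; more exist).
Black has legal moves and is not in check → neither.

neither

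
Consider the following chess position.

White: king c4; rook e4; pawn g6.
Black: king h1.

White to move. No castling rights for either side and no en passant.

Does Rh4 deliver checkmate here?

no

After Rh4: black king on h1; in check: yes, from the white rook on h4.
Black has 2 legal replies: Kg2, Kg1.
In check but a legal move exists → not checkmate.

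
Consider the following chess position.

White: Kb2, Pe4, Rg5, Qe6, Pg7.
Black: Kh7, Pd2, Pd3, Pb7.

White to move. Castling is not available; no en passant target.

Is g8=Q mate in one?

yes

After g8=Q: black king on h7; in check: yes, from the white queen on g8.
King squares — g6: attacked by Rg5; h6: attacked by Qe6; g7: attacked by Rg5; g8: attacked by Rg5; h8: attacked by Qg8.
Black has no legal moves → checkmate.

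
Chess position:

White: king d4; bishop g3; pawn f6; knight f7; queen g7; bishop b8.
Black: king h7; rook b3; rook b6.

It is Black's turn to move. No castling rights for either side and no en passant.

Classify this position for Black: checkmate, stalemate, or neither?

checkmate

Black to move; black king on h7.
In check: yes, from the white queen on g7.
King squares — g6: attacked by Qg7; h6: attacked by Nf7; g7: attacked by Pf6; g8: attacked by Qg7; h8: attacked by Nf7.
Legal moves for Black: none.
In check with no legal moves → checkmate.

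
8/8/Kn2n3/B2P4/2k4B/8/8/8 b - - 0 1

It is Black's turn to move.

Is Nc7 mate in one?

After Nc7: white king on a6; in check: yes, from the black knight on c7.
White has 3 legal replies: Kb7, Ka7, Kxb6.
In check but a legal move exists → not checkmate.

no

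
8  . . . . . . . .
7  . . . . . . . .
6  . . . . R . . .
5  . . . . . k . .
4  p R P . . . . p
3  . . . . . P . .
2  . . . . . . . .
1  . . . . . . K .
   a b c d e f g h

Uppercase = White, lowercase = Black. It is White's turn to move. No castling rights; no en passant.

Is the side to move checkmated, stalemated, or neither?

White to move; white king on g1.
In check: no.
Legal moves for White include: Re8, Re7, Rh6, Rg6, Rf6+, Rd6, Rc6, Reb6, Ra6, Re5+, Re4, Re3, Re2, Re1, Rb8, Rb7, Rbb6, Rb5+, ... (list truncated; more exist).
White has legal moves and is not in check → neither.

neither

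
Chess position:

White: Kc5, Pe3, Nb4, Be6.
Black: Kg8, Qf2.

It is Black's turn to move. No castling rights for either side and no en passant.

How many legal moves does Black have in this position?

5

Black to move; king on g8.
In check: yes, from the white bishop on e6.
Legal moves: Kh8, Kf8, Kh7, Kg7, Qf7.
Count: 5.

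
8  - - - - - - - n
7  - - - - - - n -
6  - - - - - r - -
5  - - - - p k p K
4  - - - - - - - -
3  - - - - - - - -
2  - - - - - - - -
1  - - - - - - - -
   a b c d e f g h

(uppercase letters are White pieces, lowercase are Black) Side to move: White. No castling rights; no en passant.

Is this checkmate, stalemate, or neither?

checkmate

White to move; white king on h5.
In check: yes, from the black knight on g7.
King squares — g4: attacked by Kf5; h4: attacked by Pg5; g5: attacked by Kf5; g6: attacked by Kf5; h6: attacked by Rf6.
Legal moves for White: none.
In check with no legal moves → checkmate.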